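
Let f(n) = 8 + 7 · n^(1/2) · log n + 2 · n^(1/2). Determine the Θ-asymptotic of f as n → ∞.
f(n) ∈ Θ(n^(1/2) · log n)

Compare the terms by growth order. For large n, n^a · (log n)^b dominates n^a' · (log n)^b' iff a > a', or (a = a' and b > b'). Ranking the 3 terms shows the dominant one is 7 · n^(1/2) · log n. Hence f(n) ∈ Θ(n^(1/2) · log n).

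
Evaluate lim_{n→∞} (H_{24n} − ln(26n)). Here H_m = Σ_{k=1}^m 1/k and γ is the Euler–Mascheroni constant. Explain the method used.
lim = ln(12/13) + γ

By Euler-Maclaurin, H_m = ln m + γ + O(1/m). So
  H_{24n} − ln(26n) = ln(24n) + γ − ln(26n) + O(1/n)
                       = ln(24/26) + γ + O(1/n).
Hence the limit is ln(24/26) + γ (= ln(12/13)).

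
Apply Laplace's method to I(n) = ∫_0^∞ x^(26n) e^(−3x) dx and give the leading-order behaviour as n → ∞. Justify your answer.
I(n) ~ (sqrt(2π·26n) / 3) · (26n/(3e))^(26n)

Write the integrand as exp(26n ln x − 3x) and set f(x) = 26n ln x − 3x. Then f'(x) = 26n/x − 3 = 0 at x* = 26n/3, and f''(x*) = −26n/x*^2 = −3^2/(26n). Laplace's method (interior maximum) gives
  I(n) ~ e^(f(x*)) · sqrt(2π / |f''(x*)|)
        = exp(26n ln(26n/3) − 26n) · sqrt(2π · 26n / 3^2)
        = (26n/3)^(26n) e^(−26n) · sqrt(2π·26n) / 3
        = (sqrt(2π·26n) / 3) · (26n/(3e))^(26n).
This matches Γ(26n+1)/3^(26n+1) with Stirling applied to Γ.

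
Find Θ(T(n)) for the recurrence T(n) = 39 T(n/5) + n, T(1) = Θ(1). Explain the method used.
T(n) = Θ(n^(log_5 39))

Master theorem: compare f(n) = n to n^(log_5 39) where log_5 39 ≈ 2.276. Since 1 < log_5 39, we have f(n) = O(n^(log_5 39 − ε)) for some ε > 0 — Case 1. Hence T(n) = Θ(n^(log_5 39)).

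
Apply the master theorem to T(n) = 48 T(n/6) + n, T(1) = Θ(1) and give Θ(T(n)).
T(n) = Θ(n^(log_6 48))

Master theorem: compare f(n) = n to n^(log_6 48) where log_6 48 ≈ 2.161. Since 1 < log_6 48, we have f(n) = O(n^(log_6 48 − ε)) for some ε > 0 — Case 1. Hence T(n) = Θ(n^(log_6 48)).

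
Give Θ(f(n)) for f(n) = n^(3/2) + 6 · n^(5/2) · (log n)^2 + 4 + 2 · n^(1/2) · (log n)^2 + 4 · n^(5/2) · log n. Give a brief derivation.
f(n) ∈ Θ(n^(5/2) · (log n)^2)

Compare the terms by growth order. For large n, n^a · (log n)^b dominates n^a' · (log n)^b' iff a > a', or (a = a' and b > b'). Ranking the 5 terms shows the dominant one is 6 · n^(5/2) · (log n)^2. Hence f(n) ∈ Θ(n^(5/2) · (log n)^2).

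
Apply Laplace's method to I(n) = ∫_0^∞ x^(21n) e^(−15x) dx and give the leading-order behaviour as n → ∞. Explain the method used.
I(n) ~ (sqrt(2π·21n) / 15) · (21n/(15e))^(21n)

Write the integrand as exp(21n ln x − 15x) and set f(x) = 21n ln x − 15x. Then f'(x) = 21n/x − 15 = 0 at x* = 21n/15, and f''(x*) = −21n/x*^2 = −15^2/(21n). Laplace's method (interior maximum) gives
  I(n) ~ e^(f(x*)) · sqrt(2π / |f''(x*)|)
        = exp(21n ln(21n/15) − 21n) · sqrt(2π · 21n / 15^2)
        = (21n/15)^(21n) e^(−21n) · sqrt(2π·21n) / 15
        = (sqrt(2π·21n) / 15) · (21n/(15e))^(21n).
This matches Γ(21n+1)/15^(21n+1) with Stirling applied to Γ.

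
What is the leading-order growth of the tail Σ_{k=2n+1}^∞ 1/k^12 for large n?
Σ_{k>2n} 1/k^12 ~ 1/(11 · (2n)^11)

Compare to the integral: ∫_{2n}^∞ x^(−12) dx = [−x^(−11)/11]_{2n}^∞ = 1/((12−1)·(2n)^11). Euler-Maclaurin then gives
  Σ_{k>2n} 1/k^12 = ∫_{2n}^∞ dx/x^12 − 1/(2·(2n)^12) + O(1/(2n)^13).
(Equivalently this is ζ(12) − Σ_{k≤2n} 1/k^12.)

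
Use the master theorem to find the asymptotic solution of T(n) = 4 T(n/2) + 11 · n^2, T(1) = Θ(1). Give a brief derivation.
T(n) = Θ(n^2 log n)

log_2 4 = 2, and f(n) = 11 · n^2 = Θ(n^(log_2 4)). This is Case 2 of the master theorem: T(n) = Θ(f(n) · log n) = Θ(n^2 log n).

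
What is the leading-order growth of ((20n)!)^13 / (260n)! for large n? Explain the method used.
((20n)!)^13/(260n)! ~ ((2π·20n)^(12/2) / sqrt(13)) · 13^(−13·20n)  →  0

Write N = 20n. Stirling: N! ~ sqrt(2π N)(N/e)^N and (13N)! ~ sqrt(2π·13N)·(13N/e)^(13N).
  (N!)^13/(13N)! ~ (2π N)^(13/2) (N/e)^(13N) / [sqrt(2π·13N) (13N/e)^(13N)]
     = (2π N)^(13/2) / sqrt(2π·13N) · (N/(13N))^(13N)
     = (2π N)^((13−1)/2) / sqrt(13) · 13^(−13N).
Since 13^13 > 1, the factor 13^(−13N) decays exponentially, so the ratio → 0. Substituting N = 20n gives the stated form.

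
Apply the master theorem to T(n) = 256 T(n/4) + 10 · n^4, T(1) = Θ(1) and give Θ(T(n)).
T(n) = Θ(n^4 log n)

log_4 256 = 4, and f(n) = 10 · n^4 = Θ(n^(log_4 256)). This is Case 2 of the master theorem: T(n) = Θ(f(n) · log n) = Θ(n^4 log n).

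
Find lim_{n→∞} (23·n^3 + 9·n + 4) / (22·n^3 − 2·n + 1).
lim = 23/22

For large n the leading n^3 terms dominate both numerator and denominator. Dividing top and bottom by n^3, every other term tends to 0, leaving 23/22.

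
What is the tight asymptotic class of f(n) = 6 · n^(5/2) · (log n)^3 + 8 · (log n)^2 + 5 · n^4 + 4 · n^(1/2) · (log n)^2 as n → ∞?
f(n) ∈ Θ(n^4)

Compare the terms by growth order. For large n, n^a · (log n)^b dominates n^a' · (log n)^b' iff a > a', or (a = a' and b > b'). Ranking the 4 terms shows the dominant one is 5 · n^4. Hence f(n) ∈ Θ(n^4).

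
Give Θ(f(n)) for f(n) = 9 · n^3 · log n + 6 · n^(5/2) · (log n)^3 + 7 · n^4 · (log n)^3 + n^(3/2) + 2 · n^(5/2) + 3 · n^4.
f(n) ∈ Θ(n^4 · (log n)^3)

Compare the terms by growth order. For large n, n^a · (log n)^b dominates n^a' · (log n)^b' iff a > a', or (a = a' and b > b'). Ranking the 6 terms shows the dominant one is 7 · n^4 · (log n)^3. Hence f(n) ∈ Θ(n^4 · (log n)^3).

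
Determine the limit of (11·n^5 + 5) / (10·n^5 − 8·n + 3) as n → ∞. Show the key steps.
lim = 11/10

For large n the leading n^5 terms dominate both numerator and denominator. Dividing top and bottom by n^5, every other term tends to 0, leaving 11/10.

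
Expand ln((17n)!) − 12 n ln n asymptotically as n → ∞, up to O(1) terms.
ln((17n)!) − 12 n ln n = 5 n ln n + 17(ln 17 − 1) n + (1/2) ln(2π·17n) + O(1/n)

Stirling: ln((17n)!) = 17n ln(17n) − 17n + (1/2) ln(2π·17n) + O(1/n).
Expand 17n ln(17n) = 17n (ln n + ln 17) = 17n ln n + 17n ln 17.
Subtract 12n ln n: leading term is (17 − 12) n ln n = 5 n ln n. The next term is 17n ln 17 − 17n = 17(ln 17 − 1) n. Then the (1/2) ln(2π·17n) correction.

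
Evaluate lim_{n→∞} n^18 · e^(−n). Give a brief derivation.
lim = 0

Exponentials with base > 1 dominate every fixed polynomial: for any fixed c, n^c / e^n → 0 as n → ∞ (e.g. by the ratio test, or since e^n grows faster than any power of n). Hence n^18 · e^(−n) = n^18 / e^n → 0.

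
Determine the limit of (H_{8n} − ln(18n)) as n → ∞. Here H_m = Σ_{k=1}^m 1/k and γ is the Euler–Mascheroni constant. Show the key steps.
lim = ln(4/9) + γ

By Euler-Maclaurin, H_m = ln m + γ + O(1/m). So
  H_{8n} − ln(18n) = ln(8n) + γ − ln(18n) + O(1/n)
                       = ln(8/18) + γ + O(1/n).
Hence the limit is ln(8/18) + γ (= ln(4/9)).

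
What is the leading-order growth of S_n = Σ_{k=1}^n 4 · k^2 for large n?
S_n ~ 4 · n^3 / 3

By integral comparison (Euler-Maclaurin), Σ_{k=1}^n 4 · k^2 = 4 · ∫_0^n x^2 dx + O(n^2) = 4 · n^3/3 + O(n^2). (Equivalently, Faulhaber's formula gives the same leading term.)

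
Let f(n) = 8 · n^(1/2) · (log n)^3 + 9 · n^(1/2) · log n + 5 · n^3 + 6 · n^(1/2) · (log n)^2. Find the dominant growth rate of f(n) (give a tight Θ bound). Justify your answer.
f(n) ∈ Θ(n^3)

Compare the terms by growth order. For large n, n^a · (log n)^b dominates n^a' · (log n)^b' iff a > a', or (a = a' and b > b'). Ranking the 4 terms shows the dominant one is 5 · n^3. Hence f(n) ∈ Θ(n^3).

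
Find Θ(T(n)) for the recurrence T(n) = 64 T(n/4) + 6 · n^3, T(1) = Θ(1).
T(n) = Θ(n^3 log n)

log_4 64 = 3, and f(n) = 6 · n^3 = Θ(n^(log_4 64)). This is Case 2 of the master theorem: T(n) = Θ(f(n) · log n) = Θ(n^3 log n).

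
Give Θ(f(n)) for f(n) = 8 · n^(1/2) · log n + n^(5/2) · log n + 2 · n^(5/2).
f(n) ∈ Θ(n^(5/2) · log n)

Compare the terms by growth order. For large n, n^a · (log n)^b dominates n^a' · (log n)^b' iff a > a', or (a = a' and b > b'). Ranking the 3 terms shows the dominant one is n^(5/2) · log n. Hence f(n) ∈ Θ(n^(5/2) · log n).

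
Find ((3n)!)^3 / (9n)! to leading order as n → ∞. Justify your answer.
((3n)!)^3/(9n)! ~ ((2π·3n)^(2/2) / sqrt(3)) · 3^(−3·3n)  →  0

Write N = 3n. Stirling: N! ~ sqrt(2π N)(N/e)^N and (3N)! ~ sqrt(2π·3N)·(3N/e)^(3N).
  (N!)^3/(3N)! ~ (2π N)^(3/2) (N/e)^(3N) / [sqrt(2π·3N) (3N/e)^(3N)]
     = (2π N)^(3/2) / sqrt(2π·3N) · (N/(3N))^(3N)
     = (2π N)^((3−1)/2) / sqrt(3) · 3^(−3N).
Since 3^3 > 1, the factor 3^(−3N) decays exponentially, so the ratio → 0. Substituting N = 3n gives the stated form.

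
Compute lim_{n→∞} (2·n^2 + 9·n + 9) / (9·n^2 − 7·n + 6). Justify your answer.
lim = 2/9

For large n the leading n^2 terms dominate both numerator and denominator. Dividing top and bottom by n^2, every other term tends to 0, leaving 2/9.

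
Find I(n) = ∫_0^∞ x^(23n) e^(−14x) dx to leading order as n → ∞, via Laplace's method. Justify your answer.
I(n) ~ (sqrt(2π·23n) / 14) · (23n/(14e))^(23n)

Write the integrand as exp(23n ln x − 14x) and set f(x) = 23n ln x − 14x. Then f'(x) = 23n/x − 14 = 0 at x* = 23n/14, and f''(x*) = −23n/x*^2 = −14^2/(23n). Laplace's method (interior maximum) gives
  I(n) ~ e^(f(x*)) · sqrt(2π / |f''(x*)|)
        = exp(23n ln(23n/14) − 23n) · sqrt(2π · 23n / 14^2)
        = (23n/14)^(23n) e^(−23n) · sqrt(2π·23n) / 14
        = (sqrt(2π·23n) / 14) · (23n/(14e))^(23n).
This matches Γ(23n+1)/14^(23n+1) with Stirling applied to Γ.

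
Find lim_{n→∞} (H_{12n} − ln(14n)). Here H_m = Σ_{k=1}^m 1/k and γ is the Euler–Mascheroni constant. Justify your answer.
lim = ln(6/7) + γ

By Euler-Maclaurin, H_m = ln m + γ + O(1/m). So
  H_{12n} − ln(14n) = ln(12n) + γ − ln(14n) + O(1/n)
                       = ln(12/14) + γ + O(1/n).
Hence the limit is ln(12/14) + γ (= ln(6/7)).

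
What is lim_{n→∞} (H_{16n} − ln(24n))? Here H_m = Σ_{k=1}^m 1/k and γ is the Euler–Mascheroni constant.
lim = ln(2/3) + γ

By Euler-Maclaurin, H_m = ln m + γ + O(1/m). So
  H_{16n} − ln(24n) = ln(16n) + γ − ln(24n) + O(1/n)
                       = ln(16/24) + γ + O(1/n).
Hence the limit is ln(16/24) + γ (= ln(2/3)).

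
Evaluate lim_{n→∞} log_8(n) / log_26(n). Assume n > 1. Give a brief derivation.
lim = ln(26) / ln(8) = log_8(26)

Change of base: log_8(n) = ln n / ln 8 and log_26(n) = ln n / ln 26. The ratio is (ln n / ln 8) · (ln 26 / ln n) = ln 26 / ln 8, a constant independent of n. So the limit is ln 26 / ln 8 = log_8(26).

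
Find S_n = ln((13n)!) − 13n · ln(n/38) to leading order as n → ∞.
S_n ~ 13n · (ln 494 − 1) + O(ln n)

Stirling: ln((13n)!) = 13n ln(13n) − 13n + O(ln n).
  S_n = 13n ln(13n) − 13n − 13n ln(n/38) + O(ln n)
      = 13n ln(13n) − 13n ln n + 13n ln 38 − 13n + O(ln n)
      = 13n ln 13 + 13n ln 38 − 13n + O(ln n)
      = 13n (ln 494 − 1) + O(ln n).
Numerically ln(494) − 1 ≈ 5.2025.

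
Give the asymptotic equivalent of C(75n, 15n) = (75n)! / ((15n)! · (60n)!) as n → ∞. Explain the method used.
C(75n, 15n) ~ (3125/256)^(15n) · sqrt(5/(8π·15n))

Write N = 15n. Apply Stirling to each factorial:
  (5N)! ~ sqrt(2π·5N) · (5N/e)^(5N),
  N! ~ sqrt(2π N) · (N/e)^N,
  (4N)! ~ sqrt(2π·4N) · (4N/e)^(4N).
The exponential factors combine to (5N)^(5N) / (N^N · (4N)^(4N)) = 5^(5N)/4^(4N) = (5^5/4^4)^N = (3125/256)^N.
The square-root prefactors combine to sqrt(2π·5N) / (sqrt(2π N)·sqrt(2π·4N)) = sqrt(5 / (2π·4·N)) = sqrt(5/(8π·15n)).
Substituting N = 15n: C(75n, 15n) ~ (3125/256)^(15n) · sqrt(5/(8π·15n)).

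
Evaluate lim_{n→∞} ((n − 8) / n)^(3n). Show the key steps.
lim = e^(−24)

Rewrite as (1 − 8/n)^(3n). By the standard limit (1 + x/n)^n → e^x, we have (1 − 8/n)^n → e^(−8), and raising to the 3rd power gives e^(−24).
More precisely, ln[(1 − 8/n)^(3n)] = 3n · ln(1 − 8/n) = 3n · (-8/n + O(1/n^2)) = -24 + O(1/n) → -24.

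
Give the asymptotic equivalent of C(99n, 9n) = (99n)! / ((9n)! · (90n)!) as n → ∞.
C(99n, 9n) ~ (285311670611/10000000000)^(9n) · sqrt(11/(20π·9n))

Write N = 9n. Apply Stirling to each factorial:
  (11N)! ~ sqrt(2π·11N) · (11N/e)^(11N),
  N! ~ sqrt(2π N) · (N/e)^N,
  (10N)! ~ sqrt(2π·10N) · (10N/e)^(10N).
The exponential factors combine to (11N)^(11N) / (N^N · (10N)^(10N)) = 11^(11N)/10^(10N) = (11^11/10^10)^N = (285311670611/10000000000)^N.
The square-root prefactors combine to sqrt(2π·11N) / (sqrt(2π N)·sqrt(2π·10N)) = sqrt(11 / (2π·10·N)) = sqrt(11/(20π·9n)).
Substituting N = 9n: C(99n, 9n) ~ (285311670611/10000000000)^(9n) · sqrt(11/(20π·9n)).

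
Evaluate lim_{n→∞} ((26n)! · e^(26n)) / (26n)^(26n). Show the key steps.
lim = ∞

Stirling: (26n)! ~ sqrt(2π·26n) · (26n/e)^(26n). Hence
  (26n)! · e^(26n) / (26n)^(26n) ~ sqrt(2π·26n) = sqrt(2π·26) · sqrt(n) → ∞.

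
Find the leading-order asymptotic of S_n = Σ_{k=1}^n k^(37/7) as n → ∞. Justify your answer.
S_n ~ (7/44) · n^(44/7)

Integral comparison: Σ_{k=1}^n k^(37/7) = ∫_0^n x^(37/7) dx + O(n^(37/7)). The integral is n^(1 + 37/7) / (1 + 37/7) = n^((37+7)/7) / ((37+7)/7) = (7/44) · n^(44/7).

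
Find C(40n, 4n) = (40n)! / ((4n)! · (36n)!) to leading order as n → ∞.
C(40n, 4n) ~ (10000000000/387420489)^(4n) · sqrt(5/(9π·4n))

Write N = 4n. Apply Stirling to each factorial:
  (10N)! ~ sqrt(2π·10N) · (10N/e)^(10N),
  N! ~ sqrt(2π N) · (N/e)^N,
  (9N)! ~ sqrt(2π·9N) · (9N/e)^(9N).
The exponential factors combine to (10N)^(10N) / (N^N · (9N)^(9N)) = 10^(10N)/9^(9N) = (10^10/9^9)^N = (10000000000/387420489)^N.
The square-root prefactors combine to sqrt(2π·10N) / (sqrt(2π N)·sqrt(2π·9N)) = sqrt(10 / (2π·9·N)) = sqrt(5/(9π·4n)).
Substituting N = 4n: C(40n, 4n) ~ (10000000000/387420489)^(4n) · sqrt(5/(9π·4n)).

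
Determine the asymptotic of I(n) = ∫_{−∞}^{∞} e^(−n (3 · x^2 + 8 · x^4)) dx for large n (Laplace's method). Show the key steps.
I(n) ~ sqrt(π/(3n))

φ(x) = 3 · x^2 + 8 · x^4 has its unique global minimum at x* = 0 (since φ'(x) = 6x + 32x^3 = 0 only at x = 0 for real x with both coefficients positive, and φ → ∞ as |x| → ∞). At x* = 0, φ(0) = 0 and φ''(0) = 6. Laplace's method then gives
  I(n) ~ sqrt(2π / (n · φ''(0))) · e^(−n φ(0)) = sqrt(2π / (6n)) = sqrt(π/(3n)).
The 8 · x^4 term contributes only at subleading order (an O(1/n) relative correction).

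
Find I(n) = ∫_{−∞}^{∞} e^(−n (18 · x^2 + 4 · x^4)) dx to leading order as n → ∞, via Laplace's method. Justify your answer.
I(n) ~ sqrt(π/(18n))

φ(x) = 18 · x^2 + 4 · x^4 has its unique global minimum at x* = 0 (since φ'(x) = 36x + 16x^3 = 0 only at x = 0 for real x with both coefficients positive, and φ → ∞ as |x| → ∞). At x* = 0, φ(0) = 0 and φ''(0) = 36. Laplace's method then gives
  I(n) ~ sqrt(2π / (n · φ''(0))) · e^(−n φ(0)) = sqrt(2π / (36n)) = sqrt(π/(18n)).
The 4 · x^4 term contributes only at subleading order (an O(1/n) relative correction).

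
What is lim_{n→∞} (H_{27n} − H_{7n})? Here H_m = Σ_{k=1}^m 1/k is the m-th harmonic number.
lim = ln(27/7)

Euler-Maclaurin gives H_m = ln m + γ + 1/(2m) + O(1/m^2). The γ and O(1/m) terms cancel in the difference:
  H_{27n} − H_{7n} = ln(27n) − ln(7n) + O(1/n) = ln(27/7) + O(1/n).
Hence the limit is ln(27/7).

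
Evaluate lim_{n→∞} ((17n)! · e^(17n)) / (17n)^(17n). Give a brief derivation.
lim = ∞

Stirling: (17n)! ~ sqrt(2π·17n) · (17n/e)^(17n). Hence
  (17n)! · e^(17n) / (17n)^(17n) ~ sqrt(2π·17n) = sqrt(2π·17) · sqrt(n) → ∞.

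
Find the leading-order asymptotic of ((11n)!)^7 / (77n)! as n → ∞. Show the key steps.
((11n)!)^7/(77n)! ~ ((2π·11n)^(6/2) / sqrt(7)) · 7^(−7·11n)  →  0

Write N = 11n. Stirling: N! ~ sqrt(2π N)(N/e)^N and (7N)! ~ sqrt(2π·7N)·(7N/e)^(7N).
  (N!)^7/(7N)! ~ (2π N)^(7/2) (N/e)^(7N) / [sqrt(2π·7N) (7N/e)^(7N)]
     = (2π N)^(7/2) / sqrt(2π·7N) · (N/(7N))^(7N)
     = (2π N)^((7−1)/2) / sqrt(7) · 7^(−7N).
Since 7^7 > 1, the factor 7^(−7N) decays exponentially, so the ratio → 0. Substituting N = 11n gives the stated form.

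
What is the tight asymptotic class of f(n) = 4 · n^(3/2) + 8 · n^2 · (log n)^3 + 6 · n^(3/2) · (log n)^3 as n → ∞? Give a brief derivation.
f(n) ∈ Θ(n^2 · (log n)^3)

Compare the terms by growth order. For large n, n^a · (log n)^b dominates n^a' · (log n)^b' iff a > a', or (a = a' and b > b'). Ranking the 3 terms shows the dominant one is 8 · n^2 · (log n)^3. Hence f(n) ∈ Θ(n^2 · (log n)^3).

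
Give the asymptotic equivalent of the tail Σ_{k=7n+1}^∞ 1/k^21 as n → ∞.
Σ_{k>7n} 1/k^21 ~ 1/(20 · (7n)^20)

Compare to the integral: ∫_{7n}^∞ x^(−21) dx = [−x^(−20)/20]_{7n}^∞ = 1/((21−1)·(7n)^20). Euler-Maclaurin then gives
  Σ_{k>7n} 1/k^21 = ∫_{7n}^∞ dx/x^21 − 1/(2·(7n)^21) + O(1/(7n)^22).
(Equivalently this is ζ(21) − Σ_{k≤7n} 1/k^21.)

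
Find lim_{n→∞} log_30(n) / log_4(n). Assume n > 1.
lim = ln(4) / ln(30) = log_30(4)

Change of base: log_30(n) = ln n / ln 30 and log_4(n) = ln n / ln 4. The ratio is (ln n / ln 30) · (ln 4 / ln n) = ln 4 / ln 30, a constant independent of n. So the limit is ln 4 / ln 30 = log_30(4).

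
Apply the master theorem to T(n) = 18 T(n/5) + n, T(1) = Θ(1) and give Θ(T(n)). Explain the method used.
T(n) = Θ(n^(log_5 18))

Master theorem: compare f(n) = n to n^(log_5 18) where log_5 18 ≈ 1.796. Since 1 < log_5 18, we have f(n) = O(n^(log_5 18 − ε)) for some ε > 0 — Case 1. Hence T(n) = Θ(n^(log_5 18)).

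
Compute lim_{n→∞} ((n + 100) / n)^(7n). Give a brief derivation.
lim = e^700

Rewrite as (1 + 100/n)^(7n). By the standard limit (1 + x/n)^n → e^x, we have (1 + 100/n)^n → e^100, and raising to the 7th power gives e^700.
More precisely, ln[(1 + 100/n)^(7n)] = 7n · ln(1 + 100/n) = 7n · (100/n + O(1/n^2)) = 700 + O(1/n) → 700.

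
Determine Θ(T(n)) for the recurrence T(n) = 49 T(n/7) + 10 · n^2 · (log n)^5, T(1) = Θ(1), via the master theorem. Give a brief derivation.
T(n) = Θ(n^2 · (log n)^6)

Here log_7 49 = 2 and f(n) = 10 · n^2 · (log n)^5 = Θ(n^(log_7 49) · (log n)^5). This is the extended Case 2 of the master theorem (f matches the critical exponent up to log factors), giving T(n) = Θ(n^(log_7 49) · (log n)^(5+1)) = Θ(n^2 · (log n)^6).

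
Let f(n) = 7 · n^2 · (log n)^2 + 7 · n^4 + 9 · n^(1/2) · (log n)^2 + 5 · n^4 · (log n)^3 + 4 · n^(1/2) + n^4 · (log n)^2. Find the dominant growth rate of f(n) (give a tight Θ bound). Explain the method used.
f(n) ∈ Θ(n^4 · (log n)^3)

Compare the terms by growth order. For large n, n^a · (log n)^b dominates n^a' · (log n)^b' iff a > a', or (a = a' and b > b'). Ranking the 6 terms shows the dominant one is 5 · n^4 · (log n)^3. Hence f(n) ∈ Θ(n^4 · (log n)^3).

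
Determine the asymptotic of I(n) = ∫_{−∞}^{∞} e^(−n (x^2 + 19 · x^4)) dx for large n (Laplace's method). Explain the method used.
I(n) ~ sqrt(π/n)

φ(x) = x^2 + 19 · x^4 has its unique global minimum at x* = 0 (since φ'(x) = 2x + 76x^3 = 0 only at x = 0 for real x with both coefficients positive, and φ → ∞ as |x| → ∞). At x* = 0, φ(0) = 0 and φ''(0) = 2. Laplace's method then gives
  I(n) ~ sqrt(2π / (n · φ''(0))) · e^(−n φ(0)) = sqrt(2π / (2n)) = sqrt(π/n).
The 19 · x^4 term contributes only at subleading order (an O(1/n) relative correction).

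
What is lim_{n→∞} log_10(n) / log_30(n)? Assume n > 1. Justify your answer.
lim = ln(30) / ln(10) = log_10(30)

Change of base: log_10(n) = ln n / ln 10 and log_30(n) = ln n / ln 30. The ratio is (ln n / ln 10) · (ln 30 / ln n) = ln 30 / ln 10, a constant independent of n. So the limit is ln 30 / ln 10 = log_10(30).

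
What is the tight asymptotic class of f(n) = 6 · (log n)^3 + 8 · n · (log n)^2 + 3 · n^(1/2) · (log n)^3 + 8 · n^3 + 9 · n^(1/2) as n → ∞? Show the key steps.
f(n) ∈ Θ(n^3)

Compare the terms by growth order. For large n, n^a · (log n)^b dominates n^a' · (log n)^b' iff a > a', or (a = a' and b > b'). Ranking the 5 terms shows the dominant one is 8 · n^3. Hence f(n) ∈ Θ(n^3).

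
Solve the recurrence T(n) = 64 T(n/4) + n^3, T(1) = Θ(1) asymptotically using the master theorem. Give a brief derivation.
T(n) = Θ(n^3 log n)

log_4 64 = 3, and f(n) = n^3 = Θ(n^(log_4 64)). This is Case 2 of the master theorem: T(n) = Θ(f(n) · log n) = Θ(n^3 log n).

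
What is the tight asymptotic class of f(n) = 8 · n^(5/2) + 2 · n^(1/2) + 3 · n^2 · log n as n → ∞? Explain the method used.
f(n) ∈ Θ(n^(5/2))

Compare the terms by growth order. For large n, n^a · (log n)^b dominates n^a' · (log n)^b' iff a > a', or (a = a' and b > b'). Ranking the 3 terms shows the dominant one is 8 · n^(5/2). Hence f(n) ∈ Θ(n^(5/2)).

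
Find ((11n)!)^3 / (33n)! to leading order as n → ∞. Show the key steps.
((11n)!)^3/(33n)! ~ ((2π·11n)^(2/2) / sqrt(3)) · 3^(−3·11n)  →  0

Write N = 11n. Stirling: N! ~ sqrt(2π N)(N/e)^N and (3N)! ~ sqrt(2π·3N)·(3N/e)^(3N).
  (N!)^3/(3N)! ~ (2π N)^(3/2) (N/e)^(3N) / [sqrt(2π·3N) (3N/e)^(3N)]
     = (2π N)^(3/2) / sqrt(2π·3N) · (N/(3N))^(3N)
     = (2π N)^((3−1)/2) / sqrt(3) · 3^(−3N).
Since 3^3 > 1, the factor 3^(−3N) decays exponentially, so the ratio → 0. Substituting N = 11n gives the stated form.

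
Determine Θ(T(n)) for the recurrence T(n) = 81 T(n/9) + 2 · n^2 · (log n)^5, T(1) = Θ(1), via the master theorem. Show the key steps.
T(n) = Θ(n^2 · (log n)^6)

Here log_9 81 = 2 and f(n) = 2 · n^2 · (log n)^5 = Θ(n^(log_9 81) · (log n)^5). This is the extended Case 2 of the master theorem (f matches the critical exponent up to log factors), giving T(n) = Θ(n^(log_9 81) · (log n)^(5+1)) = Θ(n^2 · (log n)^6).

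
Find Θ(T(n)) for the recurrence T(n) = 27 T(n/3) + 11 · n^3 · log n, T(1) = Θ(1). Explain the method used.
T(n) = Θ(n^3 · (log n)^2)

Here log_3 27 = 3 and f(n) = 11 · n^3 · log n = Θ(n^(log_3 27) · (log n)^1). This is the extended Case 2 of the master theorem (f matches the critical exponent up to log factors), giving T(n) = Θ(n^(log_3 27) · (log n)^(1+1)) = Θ(n^3 · (log n)^2).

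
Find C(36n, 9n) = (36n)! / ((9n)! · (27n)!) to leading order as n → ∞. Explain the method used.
C(36n, 9n) ~ (256/27)^(9n) · sqrt(2/(3π·9n))

Write N = 9n. Apply Stirling to each factorial:
  (4N)! ~ sqrt(2π·4N) · (4N/e)^(4N),
  N! ~ sqrt(2π N) · (N/e)^N,
  (3N)! ~ sqrt(2π·3N) · (3N/e)^(3N).
The exponential factors combine to (4N)^(4N) / (N^N · (3N)^(3N)) = 4^(4N)/3^(3N) = (4^4/3^3)^N = (256/27)^N.
The square-root prefactors combine to sqrt(2π·4N) / (sqrt(2π N)·sqrt(2π·3N)) = sqrt(4 / (2π·3·N)) = sqrt(2/(3π·9n)).
Substituting N = 9n: C(36n, 9n) ~ (256/27)^(9n) · sqrt(2/(3π·9n)).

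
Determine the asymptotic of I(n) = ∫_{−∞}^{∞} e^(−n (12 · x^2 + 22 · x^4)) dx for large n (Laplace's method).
I(n) ~ sqrt(π/(12n))

φ(x) = 12 · x^2 + 22 · x^4 has its unique global minimum at x* = 0 (since φ'(x) = 24x + 88x^3 = 0 only at x = 0 for real x with both coefficients positive, and φ → ∞ as |x| → ∞). At x* = 0, φ(0) = 0 and φ''(0) = 24. Laplace's method then gives
  I(n) ~ sqrt(2π / (n · φ''(0))) · e^(−n φ(0)) = sqrt(2π / (24n)) = sqrt(π/(12n)).
The 22 · x^4 term contributes only at subleading order (an O(1/n) relative correction).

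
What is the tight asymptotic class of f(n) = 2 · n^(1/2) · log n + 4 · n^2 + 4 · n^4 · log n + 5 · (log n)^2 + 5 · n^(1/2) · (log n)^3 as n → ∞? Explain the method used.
f(n) ∈ Θ(n^4 · log n)

Compare the terms by growth order. For large n, n^a · (log n)^b dominates n^a' · (log n)^b' iff a > a', or (a = a' and b > b'). Ranking the 5 terms shows the dominant one is 4 · n^4 · log n. Hence f(n) ∈ Θ(n^4 · log n).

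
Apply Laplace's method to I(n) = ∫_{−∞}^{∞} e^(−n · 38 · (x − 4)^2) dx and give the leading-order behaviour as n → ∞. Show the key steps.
I(n) = sqrt(π/(38n))

Here φ(x) = 38 · (x − 4)^2 has its unique minimum at x* = 4 with φ(x*) = 0 and φ''(x*) = 76. Laplace's method gives
  I(n) ~ e^(−n φ(x*)) · sqrt(2π / (n · φ''(x*))) = sqrt(2π / (76n)) = sqrt(π/(38n)).
This is exact: substituting u = (x − 4)·sqrt(38n) gives I(n) = (1/sqrt(38n)) ∫_{−∞}^{∞} e^(−u^2) du = sqrt(π/(38n)).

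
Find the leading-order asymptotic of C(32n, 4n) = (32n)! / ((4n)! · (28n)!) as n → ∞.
C(32n, 4n) ~ (16777216/823543)^(4n) · sqrt(4/(7π·4n))

Write N = 4n. Apply Stirling to each factorial:
  (8N)! ~ sqrt(2π·8N) · (8N/e)^(8N),
  N! ~ sqrt(2π N) · (N/e)^N,
  (7N)! ~ sqrt(2π·7N) · (7N/e)^(7N).
The exponential factors combine to (8N)^(8N) / (N^N · (7N)^(7N)) = 8^(8N)/7^(7N) = (8^8/7^7)^N = (16777216/823543)^N.
The square-root prefactors combine to sqrt(2π·8N) / (sqrt(2π N)·sqrt(2π·7N)) = sqrt(8 / (2π·7·N)) = sqrt(4/(7π·4n)).
Substituting N = 4n: C(32n, 4n) ~ (16777216/823543)^(4n) · sqrt(4/(7π·4n)).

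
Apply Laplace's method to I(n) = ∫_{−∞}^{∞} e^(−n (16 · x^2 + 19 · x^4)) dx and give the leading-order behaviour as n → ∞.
I(n) ~ sqrt(π/(16n))

φ(x) = 16 · x^2 + 19 · x^4 has its unique global minimum at x* = 0 (since φ'(x) = 32x + 76x^3 = 0 only at x = 0 for real x with both coefficients positive, and φ → ∞ as |x| → ∞). At x* = 0, φ(0) = 0 and φ''(0) = 32. Laplace's method then gives
  I(n) ~ sqrt(2π / (n · φ''(0))) · e^(−n φ(0)) = sqrt(2π / (32n)) = sqrt(π/(16n)).
The 19 · x^4 term contributes only at subleading order (an O(1/n) relative correction).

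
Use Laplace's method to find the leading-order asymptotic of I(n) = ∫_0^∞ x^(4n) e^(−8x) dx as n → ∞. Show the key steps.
I(n) ~ (sqrt(2π·4n) / 8) · (4n/(8e))^(4n)

Write the integrand as exp(4n ln x − 8x) and set f(x) = 4n ln x − 8x. Then f'(x) = 4n/x − 8 = 0 at x* = 4n/8, and f''(x*) = −4n/x*^2 = −8^2/(4n). Laplace's method (interior maximum) gives
  I(n) ~ e^(f(x*)) · sqrt(2π / |f''(x*)|)
        = exp(4n ln(4n/8) − 4n) · sqrt(2π · 4n / 8^2)
        = (4n/8)^(4n) e^(−4n) · sqrt(2π·4n) / 8
        = (sqrt(2π·4n) / 8) · (4n/(8e))^(4n).
This matches Γ(4n+1)/8^(4n+1) with Stirling applied to Γ.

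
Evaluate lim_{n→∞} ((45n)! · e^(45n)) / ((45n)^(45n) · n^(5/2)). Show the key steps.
lim = 0

Stirling: (45n)! ~ sqrt(2π·45n) · (45n/e)^(45n). Hence
  (45n)! · e^(45n) / (45n)^(45n) ~ sqrt(2π·45n).
Dividing by n^(5/2): sqrt(2π·45n) / n^(5/2) = sqrt(2π·45) · n^((1−5)/2), so the expression behaves like sqrt(2π·45) · n^((1−5)/2) → 0.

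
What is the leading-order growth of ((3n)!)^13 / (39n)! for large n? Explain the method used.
((3n)!)^13/(39n)! ~ ((2π·3n)^(12/2) / sqrt(13)) · 13^(−13·3n)  →  0

Write N = 3n. Stirling: N! ~ sqrt(2π N)(N/e)^N and (13N)! ~ sqrt(2π·13N)·(13N/e)^(13N).
  (N!)^13/(13N)! ~ (2π N)^(13/2) (N/e)^(13N) / [sqrt(2π·13N) (13N/e)^(13N)]
     = (2π N)^(13/2) / sqrt(2π·13N) · (N/(13N))^(13N)
     = (2π N)^((13−1)/2) / sqrt(13) · 13^(−13N).
Since 13^13 > 1, the factor 13^(−13N) decays exponentially, so the ratio → 0. Substituting N = 3n gives the stated form.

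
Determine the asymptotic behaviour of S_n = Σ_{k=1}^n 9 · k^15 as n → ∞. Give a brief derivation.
S_n ~ 9 · n^16 / 16

By integral comparison (Euler-Maclaurin), Σ_{k=1}^n 9 · k^15 = 9 · ∫_0^n x^15 dx + O(n^15) = 9 · n^16/16 + O(n^15). (Equivalently, Faulhaber's formula gives the same leading term.)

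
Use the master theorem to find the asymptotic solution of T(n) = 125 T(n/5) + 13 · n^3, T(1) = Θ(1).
T(n) = Θ(n^3 log n)

log_5 125 = 3, and f(n) = 13 · n^3 = Θ(n^(log_5 125)). This is Case 2 of the master theorem: T(n) = Θ(f(n) · log n) = Θ(n^3 log n).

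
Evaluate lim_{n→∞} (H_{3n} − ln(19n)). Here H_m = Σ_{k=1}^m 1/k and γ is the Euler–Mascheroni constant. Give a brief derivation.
lim = ln(3/19) + γ

By Euler-Maclaurin, H_m = ln m + γ + O(1/m). So
  H_{3n} − ln(19n) = ln(3n) + γ − ln(19n) + O(1/n)
                       = ln(3/19) + γ + O(1/n).
Hence the limit is ln(3/19) + γ.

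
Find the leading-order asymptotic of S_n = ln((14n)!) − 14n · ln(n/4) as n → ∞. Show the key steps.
S_n ~ 14n · (ln 56 − 1) + O(ln n)

Stirling: ln((14n)!) = 14n ln(14n) − 14n + O(ln n).
  S_n = 14n ln(14n) − 14n − 14n ln(n/4) + O(ln n)
      = 14n ln(14n) − 14n ln n + 14n ln 4 − 14n + O(ln n)
      = 14n ln 14 + 14n ln 4 − 14n + O(ln n)
      = 14n (ln 56 − 1) + O(ln n).
Numerically ln(56) − 1 ≈ 3.0254.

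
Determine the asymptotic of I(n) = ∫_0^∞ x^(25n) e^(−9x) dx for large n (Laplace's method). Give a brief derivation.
I(n) ~ (sqrt(2π·25n) / 9) · (25n/(9e))^(25n)

Write the integrand as exp(25n ln x − 9x) and set f(x) = 25n ln x − 9x. Then f'(x) = 25n/x − 9 = 0 at x* = 25n/9, and f''(x*) = −25n/x*^2 = −9^2/(25n). Laplace's method (interior maximum) gives
  I(n) ~ e^(f(x*)) · sqrt(2π / |f''(x*)|)
        = exp(25n ln(25n/9) − 25n) · sqrt(2π · 25n / 9^2)
        = (25n/9)^(25n) e^(−25n) · sqrt(2π·25n) / 9
        = (sqrt(2π·25n) / 9) · (25n/(9e))^(25n).
This matches Γ(25n+1)/9^(25n+1) with Stirling applied to Γ.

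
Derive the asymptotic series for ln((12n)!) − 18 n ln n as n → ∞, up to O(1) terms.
ln((12n)!) − 18 n ln n = −6 n ln n + 12(ln 12 − 1) n + (1/2) ln(2π·12n) + O(1/n)

Stirling: ln((12n)!) = 12n ln(12n) − 12n + (1/2) ln(2π·12n) + O(1/n).
Expand 12n ln(12n) = 12n (ln n + ln 12) = 12n ln n + 12n ln 12.
Subtract 18n ln n: leading term is (12 − 18) n ln n = −6 n ln n. The next term is 12n ln 12 − 12n = 12(ln 12 − 1) n. Then the (1/2) ln(2π·12n) correction.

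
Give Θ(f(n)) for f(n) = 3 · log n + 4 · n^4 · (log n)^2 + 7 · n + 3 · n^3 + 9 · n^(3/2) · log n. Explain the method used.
f(n) ∈ Θ(n^4 · (log n)^2)

Compare the terms by growth order. For large n, n^a · (log n)^b dominates n^a' · (log n)^b' iff a > a', or (a = a' and b > b'). Ranking the 5 terms shows the dominant one is 4 · n^4 · (log n)^2. Hence f(n) ∈ Θ(n^4 · (log n)^2).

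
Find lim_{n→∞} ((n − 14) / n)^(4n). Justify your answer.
lim = e^(−56)

Rewrite as (1 − 14/n)^(4n). By the standard limit (1 + x/n)^n → e^x, we have (1 − 14/n)^n → e^(−14), and raising to the 4th power gives e^(−56).
More precisely, ln[(1 − 14/n)^(4n)] = 4n · ln(1 − 14/n) = 4n · (-14/n + O(1/n^2)) = -56 + O(1/n) → -56.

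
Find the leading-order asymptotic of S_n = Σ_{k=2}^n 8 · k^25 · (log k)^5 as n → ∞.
S_n ~ 4 · n^26 · (log n)^5 / 13

By integral comparison, S_n = ∫_1^n 8 · x^25 · (log x)^5 dx + O(n^25 · (log n)^5). For the integral, the leading term of ∫_1^n x^25 (log x)^5 dx is n^26/26 · (log n)^5 (by repeated integration by parts; each step lowers the log-exponent and produces a relatively O(1/log n) correction). Hence S_n ~ 4 · n^26 · (log n)^5 / 13.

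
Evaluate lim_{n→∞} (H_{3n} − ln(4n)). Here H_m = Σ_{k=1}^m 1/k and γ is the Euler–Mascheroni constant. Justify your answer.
lim = ln(3/4) + γ

By Euler-Maclaurin, H_m = ln m + γ + O(1/m). So
  H_{3n} − ln(4n) = ln(3n) + γ − ln(4n) + O(1/n)
                       = ln(3/4) + γ + O(1/n).
Hence the limit is ln(3/4) + γ.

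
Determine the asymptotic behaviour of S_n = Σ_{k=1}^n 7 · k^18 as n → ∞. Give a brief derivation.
S_n ~ 7 · n^19 / 19

By integral comparison (Euler-Maclaurin), Σ_{k=1}^n 7 · k^18 = 7 · ∫_0^n x^18 dx + O(n^18) = 7 · n^19/19 + O(n^18). (Equivalently, Faulhaber's formula gives the same leading term.)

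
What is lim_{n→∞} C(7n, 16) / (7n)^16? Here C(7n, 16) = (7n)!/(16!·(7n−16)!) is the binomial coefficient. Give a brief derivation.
lim = 1/16! = 1/20922789888000

With N = 7n → ∞: C(N, 16) / N^16 = [N(N−1)…(N−15)] / (16! · N^16) = (1/16!) · 1 · (1 − 1/(7n)) · … · (1 − 15/(7n)). Each factor → 1 as N → ∞, so the limit is 1/16! = 1/20922789888000.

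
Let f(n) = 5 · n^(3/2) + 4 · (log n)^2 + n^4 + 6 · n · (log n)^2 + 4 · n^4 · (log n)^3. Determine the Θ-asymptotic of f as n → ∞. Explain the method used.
f(n) ∈ Θ(n^4 · (log n)^3)

Compare the terms by growth order. For large n, n^a · (log n)^b dominates n^a' · (log n)^b' iff a > a', or (a = a' and b > b'). Ranking the 5 terms shows the dominant one is 4 · n^4 · (log n)^3. Hence f(n) ∈ Θ(n^4 · (log n)^3).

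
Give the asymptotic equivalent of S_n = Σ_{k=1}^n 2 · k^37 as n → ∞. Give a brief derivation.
S_n ~ n^38 / 19

By integral comparison (Euler-Maclaurin), Σ_{k=1}^n 2 · k^37 = 2 · ∫_0^n x^37 dx + O(n^37) = 2 · n^38/38 = n^38 / 19 + O(n^37). (Equivalently, Faulhaber's formula gives the same leading term.)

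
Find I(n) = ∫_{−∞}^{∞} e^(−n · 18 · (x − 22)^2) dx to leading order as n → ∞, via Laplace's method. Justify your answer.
I(n) = sqrt(π/(18n))

Here φ(x) = 18 · (x − 22)^2 has its unique minimum at x* = 22 with φ(x*) = 0 and φ''(x*) = 36. Laplace's method gives
  I(n) ~ e^(−n φ(x*)) · sqrt(2π / (n · φ''(x*))) = sqrt(2π / (36n)) = sqrt(π/(18n)).
This is exact: substituting u = (x − 22)·sqrt(18n) gives I(n) = (1/sqrt(18n)) ∫_{−∞}^{∞} e^(−u^2) du = sqrt(π/(18n)).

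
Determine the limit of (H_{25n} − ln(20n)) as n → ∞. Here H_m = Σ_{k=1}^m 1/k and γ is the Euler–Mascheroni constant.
lim = ln(5/4) + γ

By Euler-Maclaurin, H_m = ln m + γ + O(1/m). So
  H_{25n} − ln(20n) = ln(25n) + γ − ln(20n) + O(1/n)
                       = ln(25/20) + γ + O(1/n).
Hence the limit is ln(25/20) + γ (= ln(5/4)).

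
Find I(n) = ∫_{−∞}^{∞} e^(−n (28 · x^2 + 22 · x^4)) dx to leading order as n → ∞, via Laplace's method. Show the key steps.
I(n) ~ sqrt(π/(28n))

φ(x) = 28 · x^2 + 22 · x^4 has its unique global minimum at x* = 0 (since φ'(x) = 56x + 88x^3 = 0 only at x = 0 for real x with both coefficients positive, and φ → ∞ as |x| → ∞). At x* = 0, φ(0) = 0 and φ''(0) = 56. Laplace's method then gives
  I(n) ~ sqrt(2π / (n · φ''(0))) · e^(−n φ(0)) = sqrt(2π / (56n)) = sqrt(π/(28n)).
The 22 · x^4 term contributes only at subleading order (an O(1/n) relative correction).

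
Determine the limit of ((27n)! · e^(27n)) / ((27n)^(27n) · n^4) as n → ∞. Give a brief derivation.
lim = 0

Stirling: (27n)! ~ sqrt(2π·27n) · (27n/e)^(27n). Hence
  (27n)! · e^(27n) / (27n)^(27n) ~ sqrt(2π·27n).
Dividing by n^4: sqrt(2π·27n) / n^4 = sqrt(2π·27) · n^((1−8)/2), so the expression behaves like sqrt(2π·27) · n^((1−8)/2) → 0.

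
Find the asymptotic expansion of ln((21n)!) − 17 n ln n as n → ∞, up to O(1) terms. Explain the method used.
ln((21n)!) − 17 n ln n = 4 n ln n + 21(ln 21 − 1) n + (1/2) ln(2π·21n) + O(1/n)

Stirling: ln((21n)!) = 21n ln(21n) − 21n + (1/2) ln(2π·21n) + O(1/n).
Expand 21n ln(21n) = 21n (ln n + ln 21) = 21n ln n + 21n ln 21.
Subtract 17n ln n: leading term is (21 − 17) n ln n = 4 n ln n. The next term is 21n ln 21 − 21n = 21(ln 21 − 1) n. Then the (1/2) ln(2π·21n) correction.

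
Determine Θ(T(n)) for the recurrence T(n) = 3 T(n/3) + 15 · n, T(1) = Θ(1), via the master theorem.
T(n) = Θ(n log n)

log_3 3 = 1, and f(n) = 15 · n = Θ(n^(log_3 3)). This is Case 2 of the master theorem: T(n) = Θ(f(n) · log n) = Θ(n log n).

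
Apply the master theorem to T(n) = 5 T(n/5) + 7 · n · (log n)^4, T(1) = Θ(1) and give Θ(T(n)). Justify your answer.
T(n) = Θ(n · (log n)^5)

Here log_5 5 = 1 and f(n) = 7 · n · (log n)^4 = Θ(n^(log_5 5) · (log n)^4). This is the extended Case 2 of the master theorem (f matches the critical exponent up to log factors), giving T(n) = Θ(n^(log_5 5) · (log n)^(4+1)) = Θ(n · (log n)^5).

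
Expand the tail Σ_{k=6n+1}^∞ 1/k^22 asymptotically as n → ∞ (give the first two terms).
Σ_{k>6n} 1/k^22 = 1/(21 · (6n)^21) − 1/(2 · (6n)^22) + O(1/(6n)^23)

Compare to the integral: ∫_{6n}^∞ x^(−22) dx = [−x^(−21)/21]_{6n}^∞ = 1/((22−1)·(6n)^21). The Euler-Maclaurin correction adds −f(6n)/2 = −1/(2·(6n)^22). Euler-Maclaurin then gives
  Σ_{k>6n} 1/k^22 = ∫_{6n}^∞ dx/x^22 − 1/(2·(6n)^22) + O(1/(6n)^23).
(Equivalently this is ζ(22) − Σ_{k≤6n} 1/k^22.)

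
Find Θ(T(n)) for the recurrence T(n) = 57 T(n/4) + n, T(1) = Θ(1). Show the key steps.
T(n) = Θ(n^(log_4 57))

Master theorem: compare f(n) = n to n^(log_4 57) where log_4 57 ≈ 2.916. Since 1 < log_4 57, we have f(n) = O(n^(log_4 57 − ε)) for some ε > 0 — Case 1. Hence T(n) = Θ(n^(log_4 57)).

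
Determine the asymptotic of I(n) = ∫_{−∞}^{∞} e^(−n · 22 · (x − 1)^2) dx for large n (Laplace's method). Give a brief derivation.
I(n) = sqrt(π/(22n))

Here φ(x) = 22 · (x − 1)^2 has its unique minimum at x* = 1 with φ(x*) = 0 and φ''(x*) = 44. Laplace's method gives
  I(n) ~ e^(−n φ(x*)) · sqrt(2π / (n · φ''(x*))) = sqrt(2π / (44n)) = sqrt(π/(22n)).
This is exact: substituting u = (x − 1)·sqrt(22n) gives I(n) = (1/sqrt(22n)) ∫_{−∞}^{∞} e^(−u^2) du = sqrt(π/(22n)).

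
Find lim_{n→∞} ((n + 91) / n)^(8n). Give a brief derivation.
lim = e^728

Rewrite as (1 + 91/n)^(8n). By the standard limit (1 + x/n)^n → e^x, we have (1 + 91/n)^n → e^91, and raising to the 8th power gives e^728.
More precisely, ln[(1 + 91/n)^(8n)] = 8n · ln(1 + 91/n) = 8n · (91/n + O(1/n^2)) = 728 + O(1/n) → 728.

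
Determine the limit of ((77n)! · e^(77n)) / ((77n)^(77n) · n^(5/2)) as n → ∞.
lim = 0

Stirling: (77n)! ~ sqrt(2π·77n) · (77n/e)^(77n). Hence
  (77n)! · e^(77n) / (77n)^(77n) ~ sqrt(2π·77n).
Dividing by n^(5/2): sqrt(2π·77n) / n^(5/2) = sqrt(2π·77) · n^((1−5)/2), so the expression behaves like sqrt(2π·77) · n^((1−5)/2) → 0.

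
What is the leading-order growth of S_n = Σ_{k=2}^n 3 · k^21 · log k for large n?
S_n ~ 3 · n^22 log n / 22 − 3 · n^22 / 484

By integral comparison, S_n = ∫_1^n 3 · x^21 · log x dx + O(n^21 · log n). For the integral, ∫ x^21 log x dx = n^22 log n / 22 − n^22/484 (integration by parts). Hence S_n ~ 3 · n^22 log n / 22 − 3 · n^22 / 484.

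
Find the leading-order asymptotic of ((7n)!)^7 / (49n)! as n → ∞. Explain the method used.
((7n)!)^7/(49n)! ~ ((2π·7n)^(6/2) / sqrt(7)) · 7^(−7·7n)  →  0

Write N = 7n. Stirling: N! ~ sqrt(2π N)(N/e)^N and (7N)! ~ sqrt(2π·7N)·(7N/e)^(7N).
  (N!)^7/(7N)! ~ (2π N)^(7/2) (N/e)^(7N) / [sqrt(2π·7N) (7N/e)^(7N)]
     = (2π N)^(7/2) / sqrt(2π·7N) · (N/(7N))^(7N)
     = (2π N)^((7−1)/2) / sqrt(7) · 7^(−7N).
Since 7^7 > 1, the factor 7^(−7N) decays exponentially, so the ratio → 0. Substituting N = 7n gives the stated form.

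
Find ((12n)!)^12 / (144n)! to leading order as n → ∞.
((12n)!)^12/(144n)! ~ ((2π·12n)^(11/2) / sqrt(12)) · 12^(−12·12n)  →  0

Write N = 12n. Stirling: N! ~ sqrt(2π N)(N/e)^N and (12N)! ~ sqrt(2π·12N)·(12N/e)^(12N).
  (N!)^12/(12N)! ~ (2π N)^(12/2) (N/e)^(12N) / [sqrt(2π·12N) (12N/e)^(12N)]
     = (2π N)^(12/2) / sqrt(2π·12N) · (N/(12N))^(12N)
     = (2π N)^((12−1)/2) / sqrt(12) · 12^(−12N).
Since 12^12 > 1, the factor 12^(−12N) decays exponentially, so the ratio → 0. Substituting N = 12n gives the stated form.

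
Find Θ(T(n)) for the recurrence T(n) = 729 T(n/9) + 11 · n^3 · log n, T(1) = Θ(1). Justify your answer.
T(n) = Θ(n^3 · (log n)^2)

Here log_9 729 = 3 and f(n) = 11 · n^3 · log n = Θ(n^(log_9 729) · (log n)^1). This is the extended Case 2 of the master theorem (f matches the critical exponent up to log factors), giving T(n) = Θ(n^(log_9 729) · (log n)^(1+1)) = Θ(n^3 · (log n)^2).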